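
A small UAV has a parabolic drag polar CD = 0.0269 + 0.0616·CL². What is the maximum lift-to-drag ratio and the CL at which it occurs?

For CD = CD0 + K·CL², (L/D)max occurs at CL* = √(CD0/K) and equals 1/(2√(K·CD0)).
(L/D)max = 1/(2√(0.0616 × 0.0269)) = 1/(2 × 0.04071) = 12.3
CL* = √(0.0269/0.0616) = 0.661

(L/D)max = 12.3, at CL = 0.661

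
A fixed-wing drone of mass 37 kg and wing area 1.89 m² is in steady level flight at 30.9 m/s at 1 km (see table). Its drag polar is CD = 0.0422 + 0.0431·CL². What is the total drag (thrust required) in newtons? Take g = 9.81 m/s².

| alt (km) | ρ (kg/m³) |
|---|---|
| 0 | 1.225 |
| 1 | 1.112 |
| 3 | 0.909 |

D = 48 N

At 1 km, from the table: ρ = 1.112 kg/m³.
In steady level flight, lift balances weight: W = mg = 37 × 9.81 = 362.97 N.
q = ½ρv² = ½ × 1.112 × 30.9² = 530.9 Pa.
Required CL = L/(qS) = 362.97/(530.9·1.89) = 0.3618.
CD = 0.0422 + 0.0431 × 0.3618² = 0.04784.
D = q·S·CD = 530.9 × 1.89 × 0.04784 = 48 N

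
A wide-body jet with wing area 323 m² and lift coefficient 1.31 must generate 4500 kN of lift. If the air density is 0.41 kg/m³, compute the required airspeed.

v = 228 m/s

L = ½ρv²S·CL ⇒ v = √(2L/(ρ·S·CL))
v = √(2 × 4.5×10^6 / (0.41 × 323 × 1.31)) = √51880 = 228 m/s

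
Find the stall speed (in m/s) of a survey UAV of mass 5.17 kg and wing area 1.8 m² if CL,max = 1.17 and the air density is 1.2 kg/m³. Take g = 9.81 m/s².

V_stall = 6.34 m/s

Weight W = mg = 5.17 × 9.81 = 50.72 N.
V_stall = √(2W/(ρ·S·CL,max)) = √(2 × 50.72 / (1.2 × 1.8 × 1.17))
V_stall = √40.14 = 6.34 m/s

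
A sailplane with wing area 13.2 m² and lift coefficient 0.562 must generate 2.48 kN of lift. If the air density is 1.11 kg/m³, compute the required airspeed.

L = ½ρv²S·CL ⇒ v = √(2L/(ρ·S·CL))
v = √(2 × 2480 / (1.11 × 13.2 × 0.562)) = √602.3 = 24.5 m/s

v = 24.5 m/s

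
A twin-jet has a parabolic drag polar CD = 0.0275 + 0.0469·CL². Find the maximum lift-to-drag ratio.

(L/D)max = 13.9

For CD = CD0 + K·CL², (L/D)max occurs at CL* = √(CD0/K) and equals 1/(2√(K·CD0)).
(L/D)max = 1/(2√(0.0469 × 0.0275)) = 1/(2 × 0.03591) = 13.9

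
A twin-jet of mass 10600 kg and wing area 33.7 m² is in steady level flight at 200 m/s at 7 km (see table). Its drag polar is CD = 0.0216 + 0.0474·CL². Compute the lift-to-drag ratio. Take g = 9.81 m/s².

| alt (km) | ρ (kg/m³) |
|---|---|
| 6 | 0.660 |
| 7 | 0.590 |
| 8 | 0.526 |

At 7 km, from the table: ρ = 0.590 kg/m³.
Weight W = mg = 10600 × 9.81 = 1.0399×10^5 N; in level flight L = W.
q = ½ρv² = ½ × 0.59 × 200² = 11800 Pa.
Required CL = L/(qS) = 1.0399×10^5/(11800·33.7) = 0.2615.
CD = 0.0216 + 0.0474 × 0.2615² = 0.02484.
L/D = CL/CD = 0.2615 / 0.02484 = 10.5

L/D = 10.5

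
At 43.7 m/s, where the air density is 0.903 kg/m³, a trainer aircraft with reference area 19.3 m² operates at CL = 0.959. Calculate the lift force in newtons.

Dynamic pressure q = ½ρv² = ½ × 0.903 × 43.7² = 862.2 Pa.
L = q·S·CL = 862.2 × 19.3 × 0.959 = 16000 N ≈ 16 kN

L = 16000 N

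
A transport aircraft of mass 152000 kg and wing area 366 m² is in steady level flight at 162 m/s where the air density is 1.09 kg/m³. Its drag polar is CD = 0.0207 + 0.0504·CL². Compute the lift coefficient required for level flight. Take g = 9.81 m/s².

Level flight ⇒ L = W = m·g = 152000 × 9.81 = 1.4911×10^6 N.
Dynamic pressure q = 0.5 × 1.09 × 162² = 14300 Pa.
CL = W/(q·S) = 1.4911×10^6 / (14300 × 366) = 0.2848.

CL = 0.285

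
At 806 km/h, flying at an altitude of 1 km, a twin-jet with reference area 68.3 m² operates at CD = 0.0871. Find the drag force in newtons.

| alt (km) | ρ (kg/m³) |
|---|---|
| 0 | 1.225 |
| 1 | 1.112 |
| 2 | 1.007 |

At 1 km, from the table: ρ = 1.112 kg/m³.
Convert speed: v = 806 km/h ÷ 3.6 = 223.9 m/s.
D = ½ρv²S·CD = ½ × 1.112 × 223.9² × 68.3 × 0.0871 = 1.66×10^5 N ≈ 166 kN

D = 1.66×10^5 N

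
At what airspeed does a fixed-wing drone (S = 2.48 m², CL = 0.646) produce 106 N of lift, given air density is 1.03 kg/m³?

v = 11.3 m/s

L = ½ρv²S·CL ⇒ v = √(2L/(ρ·S·CL))
v = √(2 × 106 / (1.03 × 2.48 × 0.646)) = √128.5 = 11.3 m/s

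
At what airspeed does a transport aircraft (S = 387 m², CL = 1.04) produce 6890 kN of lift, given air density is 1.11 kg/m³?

L = ½ρv²S·CL ⇒ v = √(2L/(ρ·S·CL))
v = √(2 × 6.89×10^6 / (1.11 × 387 × 1.04)) = √30840 = 176 m/s

v = 176 m/s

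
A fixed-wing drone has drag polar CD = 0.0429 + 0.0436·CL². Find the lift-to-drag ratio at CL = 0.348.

CD = 0.0429 + 0.0436 × 0.348² = 0.04818
L/D = CL/CD = 0.348 / 0.04818 = 7.22

L/D = 7.22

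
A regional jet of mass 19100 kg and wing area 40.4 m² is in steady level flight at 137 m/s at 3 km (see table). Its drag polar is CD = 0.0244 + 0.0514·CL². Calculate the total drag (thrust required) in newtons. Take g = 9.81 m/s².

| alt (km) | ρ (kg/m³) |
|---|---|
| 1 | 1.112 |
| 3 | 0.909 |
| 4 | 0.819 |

D = 13600 N

At 3 km, from the table: ρ = 0.909 kg/m³.
Weight W = mg = 19100 × 9.81 = 1.8737×10^5 N; in level flight L = W.
q = ½ρv² = ½ × 0.909 × 137² = 8531 Pa.
Required CL = L/(qS) = 1.8737×10^5/(8531·40.4) = 0.5437.
CD = 0.0244 + 0.0514 × 0.5437² = 0.03959.
D = q·S·CD = 8531 × 40.4 × 0.03959 = 13650 N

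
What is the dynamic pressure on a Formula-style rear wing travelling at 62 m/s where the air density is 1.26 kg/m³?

q = 2420 Pa

q = ½ρv² = ½ × 1.26 × 62² = 2420 Pa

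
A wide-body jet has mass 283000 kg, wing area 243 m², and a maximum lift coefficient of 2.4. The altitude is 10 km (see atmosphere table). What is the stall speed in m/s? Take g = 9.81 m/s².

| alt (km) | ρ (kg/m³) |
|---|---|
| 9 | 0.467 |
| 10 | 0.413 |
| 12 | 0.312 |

At 10 km, from the table: ρ = 0.413 kg/m³.
At stall, lift equals weight: L = W = m·g = 283000 × 9.81 = 2.776×10^6 N.
From L = ½ρV²S·CL,max = W: V_stall = √(2W/(ρSCL,max)) = √(2·2.776×10^6/(0.413·243·2.4))
V_stall = √23050 = 152 m/s

V_stall = 152 m/s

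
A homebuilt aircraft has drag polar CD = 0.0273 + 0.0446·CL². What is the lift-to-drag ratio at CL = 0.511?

L/D = 13.1

CD = 0.0273 + 0.0446 × 0.511² = 0.03895
L/D = CL/CD = 0.511 / 0.03895 = 13.1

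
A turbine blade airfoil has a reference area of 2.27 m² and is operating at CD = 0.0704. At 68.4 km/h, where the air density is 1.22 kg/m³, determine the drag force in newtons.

Convert speed: v = 68.4 km/h ÷ 3.6 = 19 m/s.
D = ½ρv²S·CD = ½ × 1.22 × 19² × 2.27 × 0.0704 = 35.2 N

D = 35.2 N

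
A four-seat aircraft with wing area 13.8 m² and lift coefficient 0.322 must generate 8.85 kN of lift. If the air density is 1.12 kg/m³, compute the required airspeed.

L = ½ρv²S·CL ⇒ v = √(2L/(ρ·S·CL))
v = √(2 × 8850 / (1.12 × 13.8 × 0.322)) = √3556 = 59.6 m/s

v = 59.6 m/s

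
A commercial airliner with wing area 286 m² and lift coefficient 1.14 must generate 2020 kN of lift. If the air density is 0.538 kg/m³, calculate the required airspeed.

L = ½ρv²S·CL ⇒ v = √(2L/(ρ·S·CL))
v = √(2 × 2.02×10^6 / (0.538 × 286 × 1.14)) = √23030 = 152 m/s

v = 152 m/s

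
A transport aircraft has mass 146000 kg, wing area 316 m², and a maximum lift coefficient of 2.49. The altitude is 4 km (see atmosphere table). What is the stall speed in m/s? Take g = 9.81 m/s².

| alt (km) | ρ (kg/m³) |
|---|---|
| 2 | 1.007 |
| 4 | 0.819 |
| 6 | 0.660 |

At 4 km, from the table: ρ = 0.819 kg/m³.
Stall occurs when L = W at CL,max. W = mg = 146000 × 9.81 = 1.432×10^6 N.
From L = ½ρV²S·CL,max = W: V_stall = √(2W/(ρSCL,max)) = √(2·1.432×10^6/(0.819·316·2.49))
V_stall = √4445 = 66.7 m/s

V_stall = 66.7 m/s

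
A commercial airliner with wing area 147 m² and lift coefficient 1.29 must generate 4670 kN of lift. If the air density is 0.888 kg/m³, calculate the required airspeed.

L = ½ρv²S·CL ⇒ v = √(2L/(ρ·S·CL))
v = √(2 × 4.67×10^6 / (0.888 × 147 × 1.29)) = √55470 = 236 m/s

v = 236 m/s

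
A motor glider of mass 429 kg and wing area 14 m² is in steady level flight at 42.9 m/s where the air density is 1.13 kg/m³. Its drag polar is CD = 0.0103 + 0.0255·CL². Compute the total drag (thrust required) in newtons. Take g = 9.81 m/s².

In steady level flight, lift balances weight: W = mg = 429 × 9.81 = 4208.5 N.
q = ½ρv² = ½ × 1.13 × 42.9² = 1040 Pa.
Required CL = L/(qS) = 4208.5/(1040·14) = 0.2891.
CD = 0.0103 + 0.0255 × 0.2891² = 0.01243.
D = q·S·CD = 1040 × 14 × 0.01243 = 181 N

D = 181 N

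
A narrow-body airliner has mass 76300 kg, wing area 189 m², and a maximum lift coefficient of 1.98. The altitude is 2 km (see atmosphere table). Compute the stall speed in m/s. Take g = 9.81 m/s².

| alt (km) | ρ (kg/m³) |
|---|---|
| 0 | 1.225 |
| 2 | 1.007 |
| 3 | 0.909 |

V_stall = 63 m/s

At 2 km, from the table: ρ = 1.007 kg/m³.
Stall occurs when L = W at CL,max. W = mg = 76300 × 9.81 = 7.485×10^5 N.
From L = ½ρV²S·CL,max = W: V_stall = √(2W/(ρSCL,max)) = √(2·7.485×10^5/(1.007·189·1.98))
V_stall = √3973 = 63 m/s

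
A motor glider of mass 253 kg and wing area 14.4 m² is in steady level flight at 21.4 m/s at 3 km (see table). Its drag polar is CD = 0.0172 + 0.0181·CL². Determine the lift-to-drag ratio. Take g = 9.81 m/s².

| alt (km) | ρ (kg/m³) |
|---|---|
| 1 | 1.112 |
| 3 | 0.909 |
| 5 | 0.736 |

At 3 km, from the table: ρ = 0.909 kg/m³.
Level flight ⇒ L = W = m·g = 253 × 9.81 = 2481.9 N.
q = ½ρv² = ½ × 0.909 × 21.4² = 208.1 Pa.
CL = W/(q·S) = 2481.9 / (208.1 × 14.4) = 0.8281.
CD = 0.0172 + 0.0181 × 0.8281² = 0.02961.
L/D = CL/CD = 0.8281 / 0.02961 = 28

L/D = 28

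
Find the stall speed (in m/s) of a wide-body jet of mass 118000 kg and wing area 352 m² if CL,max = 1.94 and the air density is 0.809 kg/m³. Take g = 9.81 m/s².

V_stall = 64.7 m/s

At stall, lift equals weight: L = W = m·g = 118000 × 9.81 = 1.158×10^6 N.
From L = ½ρV²S·CL,max = W: V_stall = √(2W/(ρSCL,max)) = √(2·1.158×10^6/(0.809·352·1.94))
V_stall = √4191 = 64.7 m/s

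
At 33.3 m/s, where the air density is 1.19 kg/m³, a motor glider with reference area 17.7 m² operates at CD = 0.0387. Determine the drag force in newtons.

D = 452 N

Dynamic pressure q = ½ρv² = ½ × 1.19 × 33.3² = 659.8 Pa.
D = q·S·CD = 659.8 × 17.7 × 0.0387 = 452 N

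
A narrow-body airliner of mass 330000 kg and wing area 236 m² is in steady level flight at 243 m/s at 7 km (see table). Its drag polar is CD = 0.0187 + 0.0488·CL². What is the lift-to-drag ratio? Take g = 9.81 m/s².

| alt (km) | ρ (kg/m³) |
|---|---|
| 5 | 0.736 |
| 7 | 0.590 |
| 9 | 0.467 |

At 7 km, from the table: ρ = 0.590 kg/m³.
In steady level flight, lift balances weight: W = mg = 330000 × 9.81 = 3.2373×10^6 N.
Dynamic pressure q = 0.5 × 0.59 × 243² = 17420 Pa.
Required CL = L/(qS) = 3.2373×10^6/(17420·236) = 0.7875.
CD = 0.0187 + 0.0488 × 0.7875² = 0.04896.
L/D = CL/CD = 0.7875 / 0.04896 = 16.1

L/D = 16.1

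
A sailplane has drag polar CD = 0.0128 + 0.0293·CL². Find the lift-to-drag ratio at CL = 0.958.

CD = 0.0128 + 0.0293 × 0.958² = 0.03969
L/D = CL/CD = 0.958 / 0.03969 = 24.1

L/D = 24.1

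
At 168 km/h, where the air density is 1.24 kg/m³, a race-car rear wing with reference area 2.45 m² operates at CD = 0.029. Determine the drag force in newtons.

D = 95.9 N

Convert speed: v = 168 km/h ÷ 3.6 = 46.67 m/s.
D = ½ρv²S·CD = ½ × 1.24 × 46.67² × 2.45 × 0.029 = 95.9 N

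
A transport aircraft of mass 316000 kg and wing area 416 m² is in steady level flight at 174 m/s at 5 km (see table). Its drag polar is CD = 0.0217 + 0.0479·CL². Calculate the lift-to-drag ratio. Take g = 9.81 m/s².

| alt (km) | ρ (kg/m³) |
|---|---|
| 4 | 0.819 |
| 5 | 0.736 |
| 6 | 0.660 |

At 5 km, from the table: ρ = 0.736 kg/m³.
Weight W = mg = 316000 × 9.81 = 3.1×10^6 N; in level flight L = W.
q = ½ρv² = ½ × 0.736 × 174² = 11140 Pa.
Required CL = L/(qS) = 3.1×10^6/(11140·416) = 0.6688.
CD = 0.0217 + 0.0479 × 0.6688² = 0.04313.
L/D = CL/CD = 0.6688 / 0.04313 = 15.5

L/D = 15.5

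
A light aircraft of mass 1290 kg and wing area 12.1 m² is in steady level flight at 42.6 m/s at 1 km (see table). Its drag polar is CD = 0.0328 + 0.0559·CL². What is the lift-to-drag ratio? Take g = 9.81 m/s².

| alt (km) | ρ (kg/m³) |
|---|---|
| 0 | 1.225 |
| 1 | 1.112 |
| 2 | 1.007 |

L/D = 11.2

At 1 km, from the table: ρ = 1.112 kg/m³.
Weight W = mg = 1290 × 9.81 = 12655 N; in level flight L = W.
q = ½ρv² = ½ × 1.112 × 42.6² = 1009 Pa.
Required CL = L/(qS) = 12655/(1009·12.1) = 1.037.
CD = 0.0328 + 0.0559 × 1.037² = 0.09286.
L/D = CL/CD = 1.037 / 0.09286 = 11.2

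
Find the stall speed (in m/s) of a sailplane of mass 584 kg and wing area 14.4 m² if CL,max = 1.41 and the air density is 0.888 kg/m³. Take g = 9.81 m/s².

At stall, lift equals weight: L = W = m·g = 584 × 9.81 = 5729 N.
V_stall = √(2W/(ρ·S·CL,max)) = √(2 × 5729 / (0.888 × 14.4 × 1.41))
V_stall = √635.5 = 25.2 m/s

V_stall = 25.2 m/s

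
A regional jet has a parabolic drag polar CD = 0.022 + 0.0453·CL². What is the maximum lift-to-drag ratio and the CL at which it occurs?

(L/D)max = 15.8, at CL = 0.697

For CD = CD0 + K·CL², (L/D)max occurs at CL* = √(CD0/K) and equals 1/(2√(K·CD0)).
(L/D)max = 1/(2√(0.0453 × 0.022)) = 1/(2 × 0.03157) = 15.8
CL* = √(0.022/0.0453) = 0.697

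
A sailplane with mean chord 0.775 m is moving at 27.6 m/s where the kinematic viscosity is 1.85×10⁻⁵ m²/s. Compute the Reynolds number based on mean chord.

Re = 1.16×10^6

Re = v·c/ν = 27.6 × 0.775 / (1.85×10⁻⁵) = 1.16×10^6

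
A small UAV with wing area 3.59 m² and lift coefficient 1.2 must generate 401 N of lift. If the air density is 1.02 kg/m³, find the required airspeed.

v = 13.5 m/s

L = ½ρv²S·CL ⇒ v = √(2L/(ρ·S·CL))
v = √(2 × 401 / (1.02 × 3.59 × 1.2)) = √182.5 = 13.5 m/s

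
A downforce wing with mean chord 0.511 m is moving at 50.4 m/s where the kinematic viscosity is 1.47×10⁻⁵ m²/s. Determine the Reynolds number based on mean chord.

Re = 1.75×10^6

Re = v·c/ν = 50.4 × 0.511 / (1.47×10⁻⁵) = 1.75×10^6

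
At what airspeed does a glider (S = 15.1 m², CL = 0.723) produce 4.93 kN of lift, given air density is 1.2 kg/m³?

L = ½ρv²S·CL ⇒ v = √(2L/(ρ·S·CL))
v = √(2 × 4930 / (1.2 × 15.1 × 0.723)) = √752.6 = 27.4 m/s

v = 27.4 m/s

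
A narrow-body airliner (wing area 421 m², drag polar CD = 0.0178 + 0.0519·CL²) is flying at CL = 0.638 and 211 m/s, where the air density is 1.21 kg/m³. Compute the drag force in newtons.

D = 4.41×10^5 N

CD = 0.0178 + 0.0519 × 0.638² = 0.03893
D = ½ρv²S·CD = ½ × 1.21 × 211² × 421 × 0.03893 = 4.41×10^5 N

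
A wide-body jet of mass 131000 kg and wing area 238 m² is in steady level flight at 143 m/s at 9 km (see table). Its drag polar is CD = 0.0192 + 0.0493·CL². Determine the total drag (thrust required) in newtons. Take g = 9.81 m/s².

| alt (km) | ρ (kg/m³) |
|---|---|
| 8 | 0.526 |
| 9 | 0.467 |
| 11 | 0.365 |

At 9 km, from the table: ρ = 0.467 kg/m³.
Weight W = mg = 131000 × 9.81 = 1.2851×10^6 N; in level flight L = W.
Dynamic pressure q = 0.5 × 0.467 × 143² = 4775 Pa.
Required CL = L/(qS) = 1.2851×10^6/(4775·238) = 1.131.
CD = 0.0192 + 0.0493 × 1.131² = 0.08225.
D = q·S·CD = 4775 × 238 × 0.08225 = 93470 N

D = 93500 N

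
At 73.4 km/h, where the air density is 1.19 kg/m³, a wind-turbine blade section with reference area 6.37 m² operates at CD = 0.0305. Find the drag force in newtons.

D = 48.1 N

Convert speed: v = 73.4 km/h ÷ 3.6 = 20.39 m/s.
D = ½ρv²S·CD = ½ × 1.19 × 20.39² × 6.37 × 0.0305 = 48.1 N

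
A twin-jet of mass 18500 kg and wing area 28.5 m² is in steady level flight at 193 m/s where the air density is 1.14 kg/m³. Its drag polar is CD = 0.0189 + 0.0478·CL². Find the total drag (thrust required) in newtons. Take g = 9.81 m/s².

D = 14000 N

Weight W = mg = 18500 × 9.81 = 1.8148×10^5 N; in level flight L = W.
q = ½ρv² = ½ × 1.14 × 193² = 21230 Pa.
CL = W/(q·S) = 1.8148×10^5 / (21230 × 28.5) = 0.2999.
CD = 0.0189 + 0.0478 × 0.2999² = 0.0232.
D = q·S·CD = 21230 × 28.5 × 0.0232 = 14040 N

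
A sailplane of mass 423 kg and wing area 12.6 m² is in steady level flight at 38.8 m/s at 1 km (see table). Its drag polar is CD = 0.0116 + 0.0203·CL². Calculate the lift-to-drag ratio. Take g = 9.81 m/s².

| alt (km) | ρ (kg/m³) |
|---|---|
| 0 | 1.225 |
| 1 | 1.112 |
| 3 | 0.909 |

L/D = 26.7

At 1 km, from the table: ρ = 1.112 kg/m³.
Weight W = mg = 423 × 9.81 = 4149.6 N; in level flight L = W.
q = ½ρv² = ½ × 1.112 × 38.8² = 837 Pa.
CL = W/(q·S) = 4149.6 / (837 × 12.6) = 0.3935.
CD = 0.0116 + 0.0203 × 0.3935² = 0.01474.
L/D = CL/CD = 0.3935 / 0.01474 = 26.7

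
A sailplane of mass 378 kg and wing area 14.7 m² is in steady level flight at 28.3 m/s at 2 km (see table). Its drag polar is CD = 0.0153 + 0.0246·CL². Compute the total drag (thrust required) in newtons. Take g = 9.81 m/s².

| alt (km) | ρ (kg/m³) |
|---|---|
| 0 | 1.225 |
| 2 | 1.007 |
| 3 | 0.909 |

D = 148 N

At 2 km, from the table: ρ = 1.007 kg/m³.
Level flight ⇒ L = W = m·g = 378 × 9.81 = 3708.2 N.
Dynamic pressure q = 0.5 × 1.007 × 28.3² = 403.2 Pa.
CL = 2W/(ρv²S) = 2×3708.2/(1.007×28.3²×14.7) = 0.6256.
CD = 0.0153 + 0.0246 × 0.6256² = 0.02493.
D = q·S·CD = 403.2 × 14.7 × 0.02493 = 147.8 N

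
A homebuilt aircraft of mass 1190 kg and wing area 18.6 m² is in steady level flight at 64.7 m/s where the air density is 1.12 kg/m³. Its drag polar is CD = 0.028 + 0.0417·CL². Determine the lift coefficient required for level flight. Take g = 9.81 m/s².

Level flight ⇒ L = W = m·g = 1190 × 9.81 = 11674 N.
Dynamic pressure q = 0.5 × 1.12 × 64.7² = 2344 Pa.
CL = 2W/(ρv²S) = 2×11674/(1.12×64.7²×18.6) = 0.2677.

CL = 0.268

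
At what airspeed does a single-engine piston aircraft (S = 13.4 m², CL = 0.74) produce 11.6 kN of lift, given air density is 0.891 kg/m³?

L = ½ρv²S·CL ⇒ v = √(2L/(ρ·S·CL))
v = √(2 × 11600 / (0.891 × 13.4 × 0.74)) = √2626 = 51.2 m/s

v = 51.2 m/s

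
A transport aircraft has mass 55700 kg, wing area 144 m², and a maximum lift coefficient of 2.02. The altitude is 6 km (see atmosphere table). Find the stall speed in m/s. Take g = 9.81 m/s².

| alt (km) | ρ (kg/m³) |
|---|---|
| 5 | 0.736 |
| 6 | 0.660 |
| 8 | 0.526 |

V_stall = 75.4 m/s

At 6 km, from the table: ρ = 0.660 kg/m³.
Stall occurs when L = W at CL,max. W = mg = 55700 × 9.81 = 5.464×10^5 N.
V_stall = √(2W/(ρ·S·CL,max)) = √(2 × 5.464×10^5 / (0.66 × 144 × 2.02))
V_stall = √5692 = 75.4 m/s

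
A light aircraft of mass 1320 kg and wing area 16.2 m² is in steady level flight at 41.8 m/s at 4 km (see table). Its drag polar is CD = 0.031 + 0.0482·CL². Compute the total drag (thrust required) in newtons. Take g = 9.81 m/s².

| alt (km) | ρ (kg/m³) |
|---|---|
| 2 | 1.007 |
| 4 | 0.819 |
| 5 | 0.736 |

At 4 km, from the table: ρ = 0.819 kg/m³.
Level flight ⇒ L = W = m·g = 1320 × 9.81 = 12949 N.
Dynamic pressure q = 0.5 × 0.819 × 41.8² = 715.5 Pa.
Required CL = L/(qS) = 12949/(715.5·16.2) = 1.117.
CD = 0.031 + 0.0482 × 1.117² = 0.09116.
D = q·S·CD = 715.5 × 16.2 × 0.09116 = 1057 N

D = 1060 N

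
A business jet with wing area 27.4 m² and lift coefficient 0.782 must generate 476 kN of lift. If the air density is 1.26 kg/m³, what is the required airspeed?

L = ½ρv²S·CL ⇒ v = √(2L/(ρ·S·CL))
v = √(2 × 4.76×10^5 / (1.26 × 27.4 × 0.782)) = √35260 = 188 m/s

v = 188 m/s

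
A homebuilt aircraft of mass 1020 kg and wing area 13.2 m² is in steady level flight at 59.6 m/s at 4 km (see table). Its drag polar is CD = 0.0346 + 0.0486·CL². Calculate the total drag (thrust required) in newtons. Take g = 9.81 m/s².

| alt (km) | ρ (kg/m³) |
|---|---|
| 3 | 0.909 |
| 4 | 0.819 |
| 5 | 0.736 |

At 4 km, from the table: ρ = 0.819 kg/m³.
In steady level flight, lift balances weight: W = mg = 1020 × 9.81 = 10006 N.
Dynamic pressure q = 0.5 × 0.819 × 59.6² = 1455 Pa.
Required CL = L/(qS) = 10006/(1455·13.2) = 0.5211.
CD = 0.0346 + 0.0486 × 0.5211² = 0.0478.
D = q·S·CD = 1455 × 13.2 × 0.0478 = 917.8 N

D = 918 N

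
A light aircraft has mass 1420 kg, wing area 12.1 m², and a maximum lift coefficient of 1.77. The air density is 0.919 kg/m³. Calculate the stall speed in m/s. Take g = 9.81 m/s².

V_stall = 37.6 m/s

Stall occurs when L = W at CL,max. W = mg = 1420 × 9.81 = 13930 N.
From L = ½ρV²S·CL,max = W: V_stall = √(2W/(ρSCL,max)) = √(2·13930/(0.919·12.1·1.77))
V_stall = √1416 = 37.6 m/s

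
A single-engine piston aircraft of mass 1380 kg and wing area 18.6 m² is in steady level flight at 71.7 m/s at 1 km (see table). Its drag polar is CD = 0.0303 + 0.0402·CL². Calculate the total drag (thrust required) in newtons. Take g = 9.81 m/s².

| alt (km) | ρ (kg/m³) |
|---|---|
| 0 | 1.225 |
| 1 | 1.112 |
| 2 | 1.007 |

D = 1750 N

At 1 km, from the table: ρ = 1.112 kg/m³.
Weight W = mg = 1380 × 9.81 = 13538 N; in level flight L = W.
Dynamic pressure q = 0.5 × 1.112 × 71.7² = 2858 Pa.
CL = W/(q·S) = 13538 / (2858 × 18.6) = 0.2546.
CD = 0.0303 + 0.0402 × 0.2546² = 0.03291.
D = q·S·CD = 2858 × 18.6 × 0.03291 = 1749 N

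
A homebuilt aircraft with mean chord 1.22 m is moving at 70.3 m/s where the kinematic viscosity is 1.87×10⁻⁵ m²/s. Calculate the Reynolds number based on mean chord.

Re = 4.59×10^6

Re = v·c/ν = 70.3 × 1.22 / (1.87×10⁻⁵) = 4.59×10^6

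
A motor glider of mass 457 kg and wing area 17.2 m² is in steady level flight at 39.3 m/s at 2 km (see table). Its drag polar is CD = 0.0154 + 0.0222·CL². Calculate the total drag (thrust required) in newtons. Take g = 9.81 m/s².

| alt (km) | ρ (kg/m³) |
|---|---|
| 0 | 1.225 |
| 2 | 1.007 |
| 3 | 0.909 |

At 2 km, from the table: ρ = 1.007 kg/m³.
In steady level flight, lift balances weight: W = mg = 457 × 9.81 = 4483.2 N.
Dynamic pressure q = 0.5 × 1.007 × 39.3² = 777.7 Pa.
CL = W/(q·S) = 4483.2 / (777.7 × 17.2) = 0.3352.
CD = 0.0154 + 0.0222 × 0.3352² = 0.01789.
D = q·S·CD = 777.7 × 17.2 × 0.01789 = 239.3 N

D = 239 N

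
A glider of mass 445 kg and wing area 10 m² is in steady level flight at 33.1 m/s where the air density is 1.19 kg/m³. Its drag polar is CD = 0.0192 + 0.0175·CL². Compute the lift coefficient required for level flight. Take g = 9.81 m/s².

CL = 0.67

Level flight ⇒ L = W = m·g = 445 × 9.81 = 4365.4 N.
q = ½ρv² = ½ × 1.19 × 33.1² = 651.9 Pa.
Required CL = L/(qS) = 4365.4/(651.9·10) = 0.6697.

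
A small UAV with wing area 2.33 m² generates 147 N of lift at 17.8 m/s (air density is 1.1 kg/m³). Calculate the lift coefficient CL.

From L = ½ρv²S·CL, rearranging gives CL = 2L/(ρv²S).
CL = 2 × 147 / (1.1 × 17.8² × 2.33) = 0.362

CL = 0.362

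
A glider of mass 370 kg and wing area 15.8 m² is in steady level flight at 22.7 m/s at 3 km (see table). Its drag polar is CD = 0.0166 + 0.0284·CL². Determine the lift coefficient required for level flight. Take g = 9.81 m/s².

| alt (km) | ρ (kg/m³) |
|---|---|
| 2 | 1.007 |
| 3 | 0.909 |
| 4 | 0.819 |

CL = 0.981

At 3 km, from the table: ρ = 0.909 kg/m³.
In steady level flight, lift balances weight: W = mg = 370 × 9.81 = 3629.7 N.
q = ½ρv² = ½ × 0.909 × 22.7² = 234.2 Pa.
CL = W/(q·S) = 3629.7 / (234.2 × 15.8) = 0.9809.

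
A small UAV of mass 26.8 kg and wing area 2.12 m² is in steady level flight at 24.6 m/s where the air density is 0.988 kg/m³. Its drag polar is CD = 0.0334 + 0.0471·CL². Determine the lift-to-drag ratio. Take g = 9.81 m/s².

In steady level flight, lift balances weight: W = mg = 26.8 × 9.81 = 262.91 N.
q = ½ρv² = ½ × 0.988 × 24.6² = 298.9 Pa.
CL = W/(q·S) = 262.91 / (298.9 × 2.12) = 0.4148.
CD = 0.0334 + 0.0471 × 0.4148² = 0.04151.
L/D = CL/CD = 0.4148 / 0.04151 = 9.99

L/D = 9.99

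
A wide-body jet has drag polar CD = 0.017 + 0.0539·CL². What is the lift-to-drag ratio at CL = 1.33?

CD = 0.017 + 0.0539 × 1.33² = 0.1123
L/D = CL/CD = 1.33 / 0.1123 = 11.8

L/D = 11.8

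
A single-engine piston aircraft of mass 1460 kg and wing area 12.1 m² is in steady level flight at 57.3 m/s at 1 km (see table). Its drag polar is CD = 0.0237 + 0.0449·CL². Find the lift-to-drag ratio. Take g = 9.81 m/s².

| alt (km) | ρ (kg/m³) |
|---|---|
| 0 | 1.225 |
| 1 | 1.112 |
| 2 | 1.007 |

At 1 km, from the table: ρ = 1.112 kg/m³.
Weight W = mg = 1460 × 9.81 = 14323 N; in level flight L = W.
Dynamic pressure q = 0.5 × 1.112 × 57.3² = 1826 Pa.
CL = 2W/(ρv²S) = 2×14323/(1.112×57.3²×12.1) = 0.6484.
CD = 0.0237 + 0.0449 × 0.6484² = 0.04258.
L/D = CL/CD = 0.6484 / 0.04258 = 15.2

L/D = 15.2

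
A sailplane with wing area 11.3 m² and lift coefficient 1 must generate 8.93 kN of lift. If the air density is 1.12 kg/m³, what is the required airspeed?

v = 37.6 m/s

L = ½ρv²S·CL ⇒ v = √(2L/(ρ·S·CL))
v = √(2 × 8930 / (1.12 × 11.3 × 1)) = √1411 = 37.6 m/s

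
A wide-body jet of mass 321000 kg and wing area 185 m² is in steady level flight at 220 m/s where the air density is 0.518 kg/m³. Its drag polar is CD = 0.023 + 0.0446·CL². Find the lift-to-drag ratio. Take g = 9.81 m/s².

L/D = 12.9

In steady level flight, lift balances weight: W = mg = 321000 × 9.81 = 3.149×10^6 N.
q = ½ρv² = ½ × 0.518 × 220² = 12540 Pa.
CL = W/(q·S) = 3.149×10^6 / (12540 × 185) = 1.358.
CD = 0.023 + 0.0446 × 1.358² = 0.1052.
L/D = CL/CD = 1.358 / 0.1052 = 12.9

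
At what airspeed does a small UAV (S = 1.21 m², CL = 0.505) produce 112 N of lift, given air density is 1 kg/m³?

v = 19.1 m/s

L = ½ρv²S·CL ⇒ v = √(2L/(ρ·S·CL))
v = √(2 × 112 / (1 × 1.21 × 0.505)) = √366.6 = 19.1 m/s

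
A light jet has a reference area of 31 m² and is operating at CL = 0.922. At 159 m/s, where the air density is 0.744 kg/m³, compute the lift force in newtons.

L = 2.69×10^5 N

Dynamic pressure q = ½ρv² = ½ × 0.744 × 159² = 9405 Pa.
L = q·S·CL = 9405 × 31 × 0.922 = 2.69×10^5 N ≈ 269 kN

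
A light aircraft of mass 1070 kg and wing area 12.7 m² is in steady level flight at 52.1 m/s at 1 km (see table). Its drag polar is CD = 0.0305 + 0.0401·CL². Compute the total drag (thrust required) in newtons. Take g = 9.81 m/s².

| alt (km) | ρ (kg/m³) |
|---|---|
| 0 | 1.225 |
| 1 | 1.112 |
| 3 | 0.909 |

At 1 km, from the table: ρ = 1.112 kg/m³.
In steady level flight, lift balances weight: W = mg = 1070 × 9.81 = 10497 N.
Dynamic pressure q = 0.5 × 1.112 × 52.1² = 1509 Pa.
Required CL = L/(qS) = 10497/(1509·12.7) = 0.5476.
CD = 0.0305 + 0.0401 × 0.5476² = 0.04253.
D = q·S·CD = 1509 × 12.7 × 0.04253 = 815.1 N

D = 815 N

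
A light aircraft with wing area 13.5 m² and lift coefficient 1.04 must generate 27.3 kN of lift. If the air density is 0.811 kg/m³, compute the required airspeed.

L = ½ρv²S·CL ⇒ v = √(2L/(ρ·S·CL))
v = √(2 × 27300 / (0.811 × 13.5 × 1.04)) = √4795 = 69.2 m/s

v = 69.2 m/s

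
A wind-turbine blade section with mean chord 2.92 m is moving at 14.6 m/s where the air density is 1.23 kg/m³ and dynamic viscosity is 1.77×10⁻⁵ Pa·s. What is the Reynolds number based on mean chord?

Re = 2.96×10^6

Re = ρ·v·c/μ = 1.23 × 14.6 × 2.92 / (1.77×10⁻⁵) = 2.96×10^6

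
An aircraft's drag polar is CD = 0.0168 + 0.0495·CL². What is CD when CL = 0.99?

CD = 0.0653

CD = 0.0168 + 0.0495 × 0.99² = 0.0168 + 0.04851 = 0.0653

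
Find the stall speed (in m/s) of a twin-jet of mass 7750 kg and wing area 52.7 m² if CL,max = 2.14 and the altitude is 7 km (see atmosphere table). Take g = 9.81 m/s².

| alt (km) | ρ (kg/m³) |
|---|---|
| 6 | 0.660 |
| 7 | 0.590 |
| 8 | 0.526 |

V_stall = 47.8 m/s

At 7 km, from the table: ρ = 0.590 kg/m³.
Stall occurs when L = W at CL,max. W = mg = 7750 × 9.81 = 76030 N.
From L = ½ρV²S·CL,max = W: V_stall = √(2W/(ρSCL,max)) = √(2·76030/(0.59·52.7·2.14))
V_stall = √2285 = 47.8 m/s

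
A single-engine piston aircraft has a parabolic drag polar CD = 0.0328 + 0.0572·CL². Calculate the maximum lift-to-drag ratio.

For CD = CD0 + K·CL², (L/D)max occurs at CL* = √(CD0/K) and equals 1/(2√(K·CD0)).
(L/D)max = 1/(2√(0.0572 × 0.0328)) = 1/(2 × 0.04331) = 11.5

(L/D)max = 11.5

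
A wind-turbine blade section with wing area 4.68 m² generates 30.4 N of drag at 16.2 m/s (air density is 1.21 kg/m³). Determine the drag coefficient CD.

From D = ½ρv²S·CD, rearranging gives CD = 2D/(ρv²S).
CD = 2 × 30.4 / (1.21 × 16.2² × 4.68) = 0.0409

CD = 0.0409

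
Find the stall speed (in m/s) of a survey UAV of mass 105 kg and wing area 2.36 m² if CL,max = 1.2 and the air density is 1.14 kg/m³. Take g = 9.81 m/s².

Weight W = mg = 105 × 9.81 = 1030 N.
V_stall = √(2W/(ρ·S·CL,max)) = √(2 × 1030 / (1.14 × 2.36 × 1.2))
V_stall = √638.1 = 25.3 m/s

V_stall = 25.3 m/s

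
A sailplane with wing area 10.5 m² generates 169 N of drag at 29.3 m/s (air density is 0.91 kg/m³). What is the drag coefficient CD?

From D = ½ρv²S·CD, rearranging gives CD = 2D/(ρv²S).
CD = 2 × 169 / (0.91 × 29.3² × 10.5) = 0.0412

CD = 0.0412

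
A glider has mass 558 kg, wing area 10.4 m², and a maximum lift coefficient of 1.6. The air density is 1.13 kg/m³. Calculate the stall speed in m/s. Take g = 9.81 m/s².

V_stall = 24.1 m/s

Weight W = mg = 558 × 9.81 = 5474 N.
From L = ½ρV²S·CL,max = W: V_stall = √(2W/(ρSCL,max)) = √(2·5474/(1.13·10.4·1.6))
V_stall = √582.2 = 24.1 m/s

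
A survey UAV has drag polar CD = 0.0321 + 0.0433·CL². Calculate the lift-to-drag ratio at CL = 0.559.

CD = 0.0321 + 0.0433 × 0.559² = 0.04563
L/D = CL/CD = 0.559 / 0.04563 = 12.3

L/D = 12.3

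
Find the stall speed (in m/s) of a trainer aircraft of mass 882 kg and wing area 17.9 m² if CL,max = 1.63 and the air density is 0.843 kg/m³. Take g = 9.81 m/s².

Stall occurs when L = W at CL,max. W = mg = 882 × 9.81 = 8652 N.
From L = ½ρV²S·CL,max = W: V_stall = √(2W/(ρSCL,max)) = √(2·8652/(0.843·17.9·1.63))
V_stall = √703.6 = 26.5 m/s

V_stall = 26.5 m/s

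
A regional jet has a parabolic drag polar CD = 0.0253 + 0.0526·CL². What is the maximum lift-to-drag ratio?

For CD = CD0 + K·CL², (L/D)max occurs at CL* = √(CD0/K) and equals 1/(2√(K·CD0)).
(L/D)max = 1/(2√(0.0526 × 0.0253)) = 1/(2 × 0.03648) = 13.7

(L/D)max = 13.7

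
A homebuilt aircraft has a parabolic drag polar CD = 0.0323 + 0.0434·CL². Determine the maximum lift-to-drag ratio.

(L/D)max = 13.4

For CD = CD0 + K·CL², (L/D)max occurs at CL* = √(CD0/K) and equals 1/(2√(K·CD0)).
(L/D)max = 1/(2√(0.0434 × 0.0323)) = 1/(2 × 0.03744) = 13.4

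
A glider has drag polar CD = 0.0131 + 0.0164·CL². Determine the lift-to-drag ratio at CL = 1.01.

CD = 0.0131 + 0.0164 × 1.01² = 0.02983
L/D = CL/CD = 1.01 / 0.02983 = 33.9

L/D = 33.9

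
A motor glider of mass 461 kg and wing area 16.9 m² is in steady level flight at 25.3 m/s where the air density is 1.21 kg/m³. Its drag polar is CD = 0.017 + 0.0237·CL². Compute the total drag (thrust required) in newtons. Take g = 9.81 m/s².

D = 185 N

In steady level flight, lift balances weight: W = mg = 461 × 9.81 = 4522.4 N.
q = ½ρv² = ½ × 1.21 × 25.3² = 387.3 Pa.
Required CL = L/(qS) = 4522.4/(387.3·16.9) = 0.691.
CD = 0.017 + 0.0237 × 0.691² = 0.02832.
D = q·S·CD = 387.3 × 16.9 × 0.02832 = 185.3 N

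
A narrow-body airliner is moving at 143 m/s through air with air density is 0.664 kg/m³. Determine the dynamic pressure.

q = 6790 Pa

q = ½ρv² = ½ × 0.664 × 143² = 6790 Pa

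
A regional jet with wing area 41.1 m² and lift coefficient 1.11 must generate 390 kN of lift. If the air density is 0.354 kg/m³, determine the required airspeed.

L = ½ρv²S·CL ⇒ v = √(2L/(ρ·S·CL))
v = √(2 × 3.9×10^5 / (0.354 × 41.1 × 1.11)) = √48300 = 220 m/s

v = 220 m/s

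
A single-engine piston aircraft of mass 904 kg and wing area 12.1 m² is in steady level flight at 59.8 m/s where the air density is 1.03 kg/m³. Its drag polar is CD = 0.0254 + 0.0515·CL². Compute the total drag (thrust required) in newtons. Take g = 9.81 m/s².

D = 748 N

Level flight ⇒ L = W = m·g = 904 × 9.81 = 8868.2 N.
q = ½ρv² = ½ × 1.03 × 59.8² = 1842 Pa.
Required CL = L/(qS) = 8868.2/(1842·12.1) = 0.398.
CD = 0.0254 + 0.0515 × 0.398² = 0.03356.
D = q·S·CD = 1842 × 12.1 × 0.03356 = 747.8 N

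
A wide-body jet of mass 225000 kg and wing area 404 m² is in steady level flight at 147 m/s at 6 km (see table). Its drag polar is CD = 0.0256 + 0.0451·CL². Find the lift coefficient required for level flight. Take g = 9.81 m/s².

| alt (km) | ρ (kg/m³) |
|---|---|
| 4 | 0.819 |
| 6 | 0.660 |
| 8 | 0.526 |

CL = 0.766

At 6 km, from the table: ρ = 0.660 kg/m³.
In steady level flight, lift balances weight: W = mg = 225000 × 9.81 = 2.2072×10^6 N.
Dynamic pressure q = 0.5 × 0.66 × 147² = 7131 Pa.
CL = 2W/(ρv²S) = 2×2.2072×10^6/(0.66×147²×404) = 0.7662.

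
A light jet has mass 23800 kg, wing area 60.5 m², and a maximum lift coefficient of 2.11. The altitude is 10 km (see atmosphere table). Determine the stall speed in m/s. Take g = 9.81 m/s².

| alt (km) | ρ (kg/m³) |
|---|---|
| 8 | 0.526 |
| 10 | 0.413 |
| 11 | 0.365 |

At 10 km, from the table: ρ = 0.413 kg/m³.
Stall occurs when L = W at CL,max. W = mg = 23800 × 9.81 = 2.335×10^5 N.
From L = ½ρV²S·CL,max = W: V_stall = √(2W/(ρSCL,max)) = √(2·2.335×10^5/(0.413·60.5·2.11))
V_stall = √8857 = 94.1 m/s

V_stall = 94.1 m/s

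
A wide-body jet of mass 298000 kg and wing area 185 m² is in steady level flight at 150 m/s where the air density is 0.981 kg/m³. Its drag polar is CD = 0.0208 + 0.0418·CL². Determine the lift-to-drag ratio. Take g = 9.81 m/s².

Weight W = mg = 298000 × 9.81 = 2.9234×10^6 N; in level flight L = W.
q = ½ρv² = ½ × 0.981 × 150² = 11040 Pa.
CL = 2W/(ρv²S) = 2×2.9234×10^6/(0.981×150²×185) = 1.432.
CD = 0.0208 + 0.0418 × 1.432² = 0.1065.
L/D = CL/CD = 1.432 / 0.1065 = 13.4

L/D = 13.4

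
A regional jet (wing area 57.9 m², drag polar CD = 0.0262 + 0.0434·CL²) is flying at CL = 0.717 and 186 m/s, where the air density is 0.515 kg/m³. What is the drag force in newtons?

D = 25000 N

CD = 0.0262 + 0.0434 × 0.717² = 0.04851
D = ½ρv²S·CD = ½ × 0.515 × 186² × 57.9 × 0.04851 = 25000 N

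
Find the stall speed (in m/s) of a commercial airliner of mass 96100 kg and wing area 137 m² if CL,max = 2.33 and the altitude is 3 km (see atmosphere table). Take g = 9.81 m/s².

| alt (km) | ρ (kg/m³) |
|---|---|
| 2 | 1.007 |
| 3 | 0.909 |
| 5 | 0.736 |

At 3 km, from the table: ρ = 0.909 kg/m³.
At stall, lift equals weight: L = W = m·g = 96100 × 9.81 = 9.427×10^5 N.
From L = ½ρV²S·CL,max = W: V_stall = √(2W/(ρSCL,max)) = √(2·9.427×10^5/(0.909·137·2.33))
V_stall = √6498 = 80.6 m/s

V_stall = 80.6 m/s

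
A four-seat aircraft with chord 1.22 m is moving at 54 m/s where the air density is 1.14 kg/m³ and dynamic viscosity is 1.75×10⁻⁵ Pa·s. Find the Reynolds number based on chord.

Re = 4.29×10^6

Re = ρ·v·c/μ = 1.14 × 54 × 1.22 / (1.75×10⁻⁵) = 4.29×10^6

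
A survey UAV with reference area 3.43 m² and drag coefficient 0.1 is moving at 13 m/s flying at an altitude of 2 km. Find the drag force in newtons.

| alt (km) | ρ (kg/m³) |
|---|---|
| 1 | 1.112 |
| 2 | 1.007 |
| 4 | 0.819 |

At 2 km, from the table: ρ = 1.007 kg/m³.
Dynamic pressure q = ½ρv² = ½ × 1.007 × 13² = 85.09 Pa.
D = q·S·CD = 85.09 × 3.43 × 0.1 = 29.2 N

D = 29.2 N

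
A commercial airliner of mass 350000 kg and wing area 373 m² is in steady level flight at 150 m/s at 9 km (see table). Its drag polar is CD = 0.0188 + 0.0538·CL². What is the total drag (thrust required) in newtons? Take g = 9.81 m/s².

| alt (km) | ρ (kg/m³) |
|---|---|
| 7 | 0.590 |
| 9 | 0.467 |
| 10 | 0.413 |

At 9 km, from the table: ρ = 0.467 kg/m³.
Weight W = mg = 350000 × 9.81 = 3.4335×10^6 N; in level flight L = W.
q = ½ρv² = ½ × 0.467 × 150² = 5254 Pa.
CL = W/(q·S) = 3.4335×10^6 / (5254 × 373) = 1.752.
CD = 0.0188 + 0.0538 × 1.752² = 0.184.
D = q·S·CD = 5254 × 373 × 0.184 = 3.605×10^5 N

D = 3.6×10^5 N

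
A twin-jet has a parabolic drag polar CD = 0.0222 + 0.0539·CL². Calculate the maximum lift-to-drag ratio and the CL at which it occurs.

(L/D)max = 14.5, at CL = 0.642

For CD = CD0 + K·CL², (L/D)max occurs at CL* = √(CD0/K) and equals 1/(2√(K·CD0)).
(L/D)max = 1/(2√(0.0539 × 0.0222)) = 1/(2 × 0.03459) = 14.5
CL* = √(0.0222/0.0539) = 0.642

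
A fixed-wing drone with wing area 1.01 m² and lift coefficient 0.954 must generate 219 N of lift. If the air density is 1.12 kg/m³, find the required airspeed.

v = 20.1 m/s

L = ½ρv²S·CL ⇒ v = √(2L/(ρ·S·CL))
v = √(2 × 219 / (1.12 × 1.01 × 0.954)) = √405.9 = 20.1 m/s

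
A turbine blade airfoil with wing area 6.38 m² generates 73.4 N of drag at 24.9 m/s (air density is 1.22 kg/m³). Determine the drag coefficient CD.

CD = 0.0304

From D = ½ρv²S·CD, rearranging gives CD = 2D/(ρv²S).
CD = 2 × 73.4 / (1.22 × 24.9² × 6.38) = 0.0304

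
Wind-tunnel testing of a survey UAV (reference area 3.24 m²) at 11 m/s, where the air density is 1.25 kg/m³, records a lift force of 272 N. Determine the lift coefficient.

From L = ½ρv²S·CL, rearranging gives CL = 2L/(ρv²S).
CL = 2 × 272 / (1.25 × 11² × 3.24) = 1.11

CL = 1.11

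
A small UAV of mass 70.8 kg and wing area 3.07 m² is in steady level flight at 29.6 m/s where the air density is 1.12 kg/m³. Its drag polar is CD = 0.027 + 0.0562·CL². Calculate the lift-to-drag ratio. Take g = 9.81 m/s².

In steady level flight, lift balances weight: W = mg = 70.8 × 9.81 = 694.55 N.
q = ½ρv² = ½ × 1.12 × 29.6² = 490.6 Pa.
Required CL = L/(qS) = 694.55/(490.6·3.07) = 0.4611.
CD = 0.027 + 0.0562 × 0.4611² = 0.03895.
L/D = CL/CD = 0.4611 / 0.03895 = 11.8

L/D = 11.8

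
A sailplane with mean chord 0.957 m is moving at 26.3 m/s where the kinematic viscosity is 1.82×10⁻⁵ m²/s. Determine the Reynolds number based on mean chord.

Re = 1.38×10^6

Re = v·c/ν = 26.3 × 0.957 / (1.82×10⁻⁵) = 1.38×10^6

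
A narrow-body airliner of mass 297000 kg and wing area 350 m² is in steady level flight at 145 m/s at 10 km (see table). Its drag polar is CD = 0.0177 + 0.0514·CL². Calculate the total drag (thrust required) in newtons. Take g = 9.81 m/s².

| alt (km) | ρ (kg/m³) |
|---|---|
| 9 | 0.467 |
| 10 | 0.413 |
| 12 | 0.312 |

At 10 km, from the table: ρ = 0.413 kg/m³.
Level flight ⇒ L = W = m·g = 297000 × 9.81 = 2.9136×10^6 N.
Dynamic pressure q = 0.5 × 0.413 × 145² = 4342 Pa.
CL = 2W/(ρv²S) = 2×2.9136×10^6/(0.413×145²×350) = 1.917.
CD = 0.0177 + 0.0514 × 1.917² = 0.2067.
D = q·S·CD = 4342 × 350 × 0.2067 = 3.14×10^5 N

D = 3.14×10^5 N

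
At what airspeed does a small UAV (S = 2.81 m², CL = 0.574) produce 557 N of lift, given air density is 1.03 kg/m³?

v = 25.9 m/s

L = ½ρv²S·CL ⇒ v = √(2L/(ρ·S·CL))
v = √(2 × 557 / (1.03 × 2.81 × 0.574)) = √670.5 = 25.9 m/s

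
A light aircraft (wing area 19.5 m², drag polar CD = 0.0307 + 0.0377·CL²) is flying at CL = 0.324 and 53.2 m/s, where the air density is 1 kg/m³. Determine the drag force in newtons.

D = 956 N

CD = 0.0307 + 0.0377 × 0.324² = 0.03466
D = ½ρv²S·CD = ½ × 1 × 53.2² × 19.5 × 0.03466 = 956 N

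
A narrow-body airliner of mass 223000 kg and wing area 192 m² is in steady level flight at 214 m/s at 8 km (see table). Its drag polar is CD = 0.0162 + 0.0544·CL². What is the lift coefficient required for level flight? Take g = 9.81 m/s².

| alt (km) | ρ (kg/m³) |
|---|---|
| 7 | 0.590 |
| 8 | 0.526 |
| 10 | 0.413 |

At 8 km, from the table: ρ = 0.526 kg/m³.
Level flight ⇒ L = W = m·g = 223000 × 9.81 = 2.1876×10^6 N.
Dynamic pressure q = 0.5 × 0.526 × 214² = 12040 Pa.
CL = W/(q·S) = 2.1876×10^6 / (12040 × 192) = 0.946.

CL = 0.946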